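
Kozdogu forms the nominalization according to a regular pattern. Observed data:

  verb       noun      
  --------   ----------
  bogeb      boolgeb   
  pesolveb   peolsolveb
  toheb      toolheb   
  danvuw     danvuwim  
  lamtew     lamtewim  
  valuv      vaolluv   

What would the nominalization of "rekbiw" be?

"rekbiw" ends in -w. The stems ending in -w (danvuw → danvuwim, lamtew → lamtewim) add -im.
So rekbiw → rekbiwim.

rekbiwim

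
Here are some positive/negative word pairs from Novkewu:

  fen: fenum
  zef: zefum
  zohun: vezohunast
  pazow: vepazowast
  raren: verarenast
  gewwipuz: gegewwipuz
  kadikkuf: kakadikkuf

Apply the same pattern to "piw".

fen and zohun both end in -n yet inflect differently (fenum, vezohunast), so the final letter is not what conditions the rule; the number of vowels is.
"piw" has 1 vowel. The stems with 1 vowel (fen → fenum, zef → zefum) add -um.
The other patterns: stems with 2 vowels add ve- … -ast around the stem; stems with 3 vowels repeat the first consonant+vowel as a prefix.
So piw → piwum.

piwum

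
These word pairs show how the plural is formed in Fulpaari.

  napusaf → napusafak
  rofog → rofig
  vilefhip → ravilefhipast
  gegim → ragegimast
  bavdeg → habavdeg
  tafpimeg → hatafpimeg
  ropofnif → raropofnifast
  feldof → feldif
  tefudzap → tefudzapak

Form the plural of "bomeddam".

rofog and bavdeg both end in -g yet inflect differently (rofig, habavdeg), so the final letter is not what conditions the rule; the last vowel is.
"bomeddam" has last vowel 'a'. The stems whose last vowel is 'a' (tefudzap → tefudzapak, napusaf → napusafak) add -ak.
So bomeddam → bomeddamak.

bomeddamak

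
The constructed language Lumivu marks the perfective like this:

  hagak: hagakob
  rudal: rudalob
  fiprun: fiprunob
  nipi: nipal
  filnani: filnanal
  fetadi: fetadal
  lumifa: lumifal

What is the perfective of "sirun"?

hagak and lumifa both have last vowel 'a' yet inflect differently (hagakob, lumifal), so the last vowel is not what conditions the rule; whether the stem ends in a vowel or a consonant is.
"sirun" ends in a consonant. The stems ending in a consonant (hagak → hagakob, rudal → rudalob, fiprun → fiprunob) add -ob.
So sirun → sirunob.

sirunob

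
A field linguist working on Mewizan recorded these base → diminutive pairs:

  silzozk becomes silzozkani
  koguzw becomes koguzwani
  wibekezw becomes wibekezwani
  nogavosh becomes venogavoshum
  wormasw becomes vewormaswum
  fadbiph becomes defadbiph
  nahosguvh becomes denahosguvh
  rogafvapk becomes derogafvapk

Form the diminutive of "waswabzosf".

koguzw and wormasw both end in -w yet inflect differently (koguzwani, vewormaswum), so the final letter is not what conditions the rule; the second-to-last letter is.
"waswabzosf" has second-to-last letter 's'. The stems whose second-to-last letter is 's' (nogavosh → venogavoshum, wormasw → vewormaswum) add ve- … -um around the stem.
The other patterns: stems whose second-to-last letter is 'z' add -ani; stems whose second-to-last letter is 'p' or 'v' add the prefix de-.
So waswabzosf → vewaswabzosfum.

vewaswabzosfum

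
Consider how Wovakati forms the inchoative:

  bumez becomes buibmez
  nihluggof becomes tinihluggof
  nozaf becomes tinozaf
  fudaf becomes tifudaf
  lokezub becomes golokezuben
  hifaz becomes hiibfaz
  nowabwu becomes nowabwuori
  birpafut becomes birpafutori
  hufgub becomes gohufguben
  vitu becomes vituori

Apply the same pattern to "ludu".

hufgub and nowabwu both have last vowel 'u' yet inflect differently (gohufguben, nowabwuori), so the last vowel is not what conditions the rule; the final letter is.
"ludu" ends in -u. The stems ending in -u (nowabwu → nowabwuori, vitu → vituori) add -ori.
The other patterns: stems ending in -b add go- … -en around the stem; stems ending in -f add the prefix ti-; stems ending in -z insert -ib- after the first vowel.
So ludu → luduori.

luduori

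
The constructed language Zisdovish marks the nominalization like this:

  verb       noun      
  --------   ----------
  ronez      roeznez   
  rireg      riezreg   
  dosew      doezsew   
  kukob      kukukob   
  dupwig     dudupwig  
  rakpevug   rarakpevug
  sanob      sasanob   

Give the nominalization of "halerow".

rireg and dupwig both end in -g yet inflect differently (riezreg, dudupwig), so the final letter is not what conditions the rule; the last vowel is.
"halerow" has last vowel 'o'. The stems whose last vowel is 'o' (kukob → kukukob, sanob → sasanob) repeat the first consonant+vowel as a prefix.
The other pattern: stems whose last vowel is 'e' insert -ez- after the first vowel.
So halerow → hahalerow.

hahalerow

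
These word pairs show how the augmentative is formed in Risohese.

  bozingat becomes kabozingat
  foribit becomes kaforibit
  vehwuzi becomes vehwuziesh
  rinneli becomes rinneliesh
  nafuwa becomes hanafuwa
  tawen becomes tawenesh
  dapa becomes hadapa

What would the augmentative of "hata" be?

dapa and bozingat both have last vowel 'a' yet inflect differently (hadapa, kabozingat), so the last vowel is not what conditions the rule; the final letter is.
"hata" ends in -a. The stems ending in -a (dapa → hadapa, nafuwa → hanafuwa) add the prefix ha-.
So hata → hahata.

hahata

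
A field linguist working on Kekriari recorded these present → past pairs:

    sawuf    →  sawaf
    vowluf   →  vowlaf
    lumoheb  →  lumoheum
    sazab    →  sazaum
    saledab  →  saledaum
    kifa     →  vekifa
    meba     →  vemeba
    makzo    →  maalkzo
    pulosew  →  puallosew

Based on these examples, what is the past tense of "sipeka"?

sazab and kifa both have last vowel 'a' yet inflect differently (sazaum, vekifa), so the last vowel is not what conditions the rule; the final letter is.
"sipeka" ends in -a. The stems ending in -a (kifa → vekifa, meba → vemeba) add the prefix ve-.
So sipeka → vesipeka.

vesipeka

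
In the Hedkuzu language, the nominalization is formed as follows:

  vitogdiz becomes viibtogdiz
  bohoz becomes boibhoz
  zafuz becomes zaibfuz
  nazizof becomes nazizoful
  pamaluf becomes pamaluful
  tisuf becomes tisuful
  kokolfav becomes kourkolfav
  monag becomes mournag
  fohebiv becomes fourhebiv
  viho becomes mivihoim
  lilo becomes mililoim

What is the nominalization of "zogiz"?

zoibgiz

bohoz and nazizof both have last vowel 'o' yet inflect differently (boibhoz, nazizoful), so the last vowel is not what conditions the rule; the final letter is.
"zogiz" ends in -z. The stems ending in -z (vitogdiz → viibtogdiz, bohoz → boibhoz, zafuz → zaibfuz) insert -ib- after the first vowel.
The other patterns: stems ending in -f add -ul; stems ending in -g or -v insert -ur- after the first vowel; stems ending in -o add mi- … -im around the stem.
So zogiz → zoibgiz.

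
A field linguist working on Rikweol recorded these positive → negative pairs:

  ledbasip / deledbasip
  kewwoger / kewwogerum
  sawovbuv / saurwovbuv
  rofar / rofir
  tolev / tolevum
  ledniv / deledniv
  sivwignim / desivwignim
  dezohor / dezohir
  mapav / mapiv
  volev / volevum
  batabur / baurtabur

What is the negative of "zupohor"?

"zupohor" has last vowel 'o'. The one such stem in the data (dezohor → dezohir) changes the last vowel to 'i' (as do mapav, rofar), so the same rule applies.
So zupohor → zupohir.

zupohir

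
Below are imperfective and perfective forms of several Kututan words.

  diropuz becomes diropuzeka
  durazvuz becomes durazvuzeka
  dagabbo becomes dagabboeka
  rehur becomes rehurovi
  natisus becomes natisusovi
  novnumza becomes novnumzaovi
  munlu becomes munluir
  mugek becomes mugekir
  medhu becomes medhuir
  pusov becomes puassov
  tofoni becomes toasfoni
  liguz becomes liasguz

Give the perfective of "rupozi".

diropuz and liguz both end in -z yet inflect differently (diropuzeka, liasguz), so the final letter is not what conditions the rule; the first letter is.
"rupozi" begins with r-. The one such stem in the data (rehur → rehurovi) adds -ovi, so the same rule applies.
The other patterns: stems beginning with d- add -eka; stems beginning with m- add -ir; stems beginning with l-, p- or t- insert -as- after the first vowel.
So rupozi → rupoziovi.

rupoziovi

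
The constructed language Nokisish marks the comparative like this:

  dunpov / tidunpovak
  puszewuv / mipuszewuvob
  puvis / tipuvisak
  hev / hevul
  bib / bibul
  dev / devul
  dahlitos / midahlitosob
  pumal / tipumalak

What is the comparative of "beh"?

hev and dunpov both end in -v yet inflect differently (hevul, tidunpovak), so the final letter is not what conditions the rule; the number of vowels is.
"beh" has 1 vowel. The stems with 1 vowel (hev → hevul, dev → devul, bib → bibul) add -ul.
The other patterns: stems with 2 vowels add ti- … -ak around the stem; stems with 3 vowels add mi- … -ob around the stem.
So beh → behul.

behul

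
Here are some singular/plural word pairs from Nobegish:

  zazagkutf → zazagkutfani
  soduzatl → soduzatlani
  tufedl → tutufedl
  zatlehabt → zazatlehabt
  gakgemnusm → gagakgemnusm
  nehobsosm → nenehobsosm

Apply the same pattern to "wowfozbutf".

wowfozbutfani

soduzatl and tufedl both end in -l yet inflect differently (soduzatlani, tutufedl), so the final letter is not what conditions the rule; the second-to-last letter is.
"wowfozbutf" has second-to-last letter 't'. The stems whose second-to-last letter is 't' (zazagkutf → zazagkutfani, soduzatl → soduzatlani) add -ani.
The other pattern: stems whose second-to-last letter is 'b', 'd' or 's' repeat the first consonant+vowel as a prefix.
So wowfozbutf → wowfozbutfani.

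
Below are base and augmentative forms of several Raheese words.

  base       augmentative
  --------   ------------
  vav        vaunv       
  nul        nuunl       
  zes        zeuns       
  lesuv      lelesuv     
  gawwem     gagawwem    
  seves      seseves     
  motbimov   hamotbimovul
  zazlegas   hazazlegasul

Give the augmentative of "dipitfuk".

hadipitfukul

vav and lesuv both end in -v yet inflect differently (vaunv, lelesuv), so the final letter is not what conditions the rule; the number of vowels is.
"dipitfuk" has 3 vowels. The stems with 3 vowels (motbimov → hamotbimovul, zazlegas → hazazlegasul) add ha- … -ul around the stem.
So dipitfuk → hadipitfukul.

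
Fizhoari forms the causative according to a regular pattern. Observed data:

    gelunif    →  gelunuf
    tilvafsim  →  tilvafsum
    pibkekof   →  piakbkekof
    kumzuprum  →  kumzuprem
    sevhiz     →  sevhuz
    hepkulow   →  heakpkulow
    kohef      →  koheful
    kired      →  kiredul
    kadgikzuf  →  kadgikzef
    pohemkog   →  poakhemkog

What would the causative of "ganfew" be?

kohef and kadgikzuf both end in -f yet inflect differently (koheful, kadgikzef), so the final letter is not what conditions the rule; the last vowel is.
"ganfew" has last vowel 'e'. The stems whose last vowel is 'e' (kired → kiredul, kohef → koheful) add -ul.
So ganfew → ganfewul.

ganfewul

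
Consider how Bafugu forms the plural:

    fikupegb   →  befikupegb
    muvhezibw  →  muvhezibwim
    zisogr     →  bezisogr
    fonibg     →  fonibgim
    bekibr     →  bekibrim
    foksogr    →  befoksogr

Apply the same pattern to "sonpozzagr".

foksogr and bekibr both end in -r yet inflect differently (befoksogr, bekibrim), so the final letter is not what conditions the rule; the second-to-last letter is.
"sonpozzagr" has second-to-last letter 'g'. The stems whose second-to-last letter is 'g' (foksogr → befoksogr, fikupegb → befikupegb, zisogr → bezisogr) add the prefix be-.
So sonpozzagr → besonpozzagr.

besonpozzagr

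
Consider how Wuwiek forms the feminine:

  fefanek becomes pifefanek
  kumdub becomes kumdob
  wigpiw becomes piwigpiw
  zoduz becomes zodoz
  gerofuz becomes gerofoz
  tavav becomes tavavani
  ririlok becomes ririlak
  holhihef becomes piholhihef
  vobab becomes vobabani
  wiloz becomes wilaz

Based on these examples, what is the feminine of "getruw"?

wiloz and zoduz both end in -z yet inflect differently (wilaz, zodoz), so the final letter is not what conditions the rule; the last vowel is.
"getruw" has last vowel 'u'. The stems whose last vowel is 'u' (zoduz → zodoz, gerofuz → gerofoz, kumdub → kumdob) change the last vowel to 'o'.
The other patterns: stems whose last vowel is 'o' change the last vowel to 'a'; stems whose last vowel is 'e' or 'i' add the prefix pi-; stems whose last vowel is 'a' add -ani.
So getruw → getrow.

getrow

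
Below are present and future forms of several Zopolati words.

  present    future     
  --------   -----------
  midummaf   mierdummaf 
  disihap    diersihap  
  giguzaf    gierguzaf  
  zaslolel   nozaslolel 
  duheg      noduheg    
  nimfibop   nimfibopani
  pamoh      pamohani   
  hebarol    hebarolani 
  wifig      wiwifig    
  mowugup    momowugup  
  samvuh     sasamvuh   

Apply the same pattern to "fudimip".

"fudimip" has last vowel 'i'. The one such stem in the data (wifig → wiwifig) repeats the first consonant+vowel as a prefix (as do mowugup, samvuh), so the same rule applies.
The other patterns: stems whose last vowel is 'a' insert -er- after the first vowel; stems whose last vowel is 'e' add the prefix no-; stems whose last vowel is 'o' add -ani.
So fudimip → fufudimip.

fufudimip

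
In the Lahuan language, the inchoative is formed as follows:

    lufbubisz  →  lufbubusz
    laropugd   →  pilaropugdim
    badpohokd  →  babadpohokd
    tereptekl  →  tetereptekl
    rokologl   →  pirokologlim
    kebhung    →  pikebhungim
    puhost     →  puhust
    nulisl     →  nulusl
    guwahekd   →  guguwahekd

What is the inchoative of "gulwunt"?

nulisl and tereptekl both end in -l yet inflect differently (nulusl, tetereptekl), so the final letter is not what conditions the rule; the second-to-last letter is.
"gulwunt" has second-to-last letter 'n'. The one such stem in the data (kebhung → pikebhungim) adds pi- … -im around the stem, so the same rule applies.
The other patterns: stems whose second-to-last letter is 's' change the last vowel to 'u'; stems whose second-to-last letter is 'k' repeat the first consonant+vowel as a prefix.
So gulwunt → pigulwuntim.

pigulwuntim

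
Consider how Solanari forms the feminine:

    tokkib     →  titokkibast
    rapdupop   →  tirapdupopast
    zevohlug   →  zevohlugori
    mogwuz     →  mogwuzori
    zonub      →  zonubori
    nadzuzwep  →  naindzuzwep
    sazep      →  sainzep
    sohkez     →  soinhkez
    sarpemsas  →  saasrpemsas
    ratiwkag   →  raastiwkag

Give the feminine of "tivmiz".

tokkib and zonub both end in -b yet inflect differently (titokkibast, zonubori), so the final letter is not what conditions the rule; the last vowel is.
"tivmiz" has last vowel 'i'. The one such stem in the data (tokkib → titokkibast) adds ti- … -ast around the stem, so the same rule applies.
So tivmiz → titivmizast.

titivmizast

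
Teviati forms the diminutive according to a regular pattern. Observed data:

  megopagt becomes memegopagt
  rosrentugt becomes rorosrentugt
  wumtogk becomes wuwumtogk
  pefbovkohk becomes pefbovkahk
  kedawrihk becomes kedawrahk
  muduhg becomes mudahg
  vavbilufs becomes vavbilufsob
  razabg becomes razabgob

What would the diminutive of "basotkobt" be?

basotkobtob

wumtogk and pefbovkohk both end in -k yet inflect differently (wuwumtogk, pefbovkahk), so the final letter is not what conditions the rule; the second-to-last letter is.
"basotkobt" has second-to-last letter 'b'. The one such stem in the data (razabg → razabgob) adds -ob, so the same rule applies.
So basotkobt → basotkobtob.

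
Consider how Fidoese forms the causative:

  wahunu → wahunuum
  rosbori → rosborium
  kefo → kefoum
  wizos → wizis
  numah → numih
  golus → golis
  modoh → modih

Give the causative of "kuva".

kuvaum

kefo and wizos both have last vowel 'o' yet inflect differently (kefoum, wizis), so the last vowel is not what conditions the rule; whether the stem ends in a vowel or a consonant is.
"kuva" ends in a vowel. The stems ending in a vowel (wahunu → wahunuum, rosbori → rosborium, kefo → kefoum) add -um.
The other pattern: stems ending in a consonant change the last vowel to 'i'.
So kuva → kuvaum.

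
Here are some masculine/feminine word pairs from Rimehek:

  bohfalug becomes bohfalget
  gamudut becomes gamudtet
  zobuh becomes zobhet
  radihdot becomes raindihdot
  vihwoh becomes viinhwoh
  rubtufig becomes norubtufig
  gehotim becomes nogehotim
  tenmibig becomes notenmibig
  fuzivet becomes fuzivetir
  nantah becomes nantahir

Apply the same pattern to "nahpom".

gamudut and radihdot both end in -t yet inflect differently (gamudtet, raindihdot), so the final letter is not what conditions the rule; the last vowel is.
"nahpom" has last vowel 'o'. The stems whose last vowel is 'o' (radihdot → raindihdot, vihwoh → viinhwoh) insert -in- after the first vowel.
The other patterns: stems whose last vowel is 'u' delete the last vowel and add -et; stems whose last vowel is 'i' add the prefix no-; stems whose last vowel is 'a' or 'e' add -ir.
So nahpom → nainhpom.

nainhpom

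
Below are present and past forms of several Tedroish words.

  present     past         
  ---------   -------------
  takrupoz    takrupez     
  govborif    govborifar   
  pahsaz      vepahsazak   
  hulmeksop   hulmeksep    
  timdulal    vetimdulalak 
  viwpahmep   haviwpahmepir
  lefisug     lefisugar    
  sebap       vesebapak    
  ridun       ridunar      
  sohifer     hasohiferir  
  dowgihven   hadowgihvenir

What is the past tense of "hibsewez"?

hahibsewezir

"hibsewez" has last vowel 'e'. The stems whose last vowel is 'e' (viwpahmep → haviwpahmepir, dowgihven → hadowgihvenir, sohifer → hasohiferir) add ha- … -ir around the stem.
The other patterns: stems whose last vowel is 'a' add ve- … -ak around the stem; stems whose last vowel is 'o' change the last vowel to 'e'; stems whose last vowel is 'i' or 'u' add -ar.
So hibsewez → hahibsewezir.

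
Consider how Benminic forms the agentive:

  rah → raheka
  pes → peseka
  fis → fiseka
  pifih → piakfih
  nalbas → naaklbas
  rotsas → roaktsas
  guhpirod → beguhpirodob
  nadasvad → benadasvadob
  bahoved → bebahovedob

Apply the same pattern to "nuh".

rah and pifih both end in -h yet inflect differently (raheka, piakfih), so the final letter is not what conditions the rule; the number of vowels is.
"nuh" has 1 vowel. The stems with 1 vowel (rah → raheka, pes → peseka, fis → fiseka) add -eka.
The other patterns: stems with 2 vowels insert -ak- after the first vowel; stems with 3 vowels add be- … -ob around the stem.
So nuh → nuheka.

nuheka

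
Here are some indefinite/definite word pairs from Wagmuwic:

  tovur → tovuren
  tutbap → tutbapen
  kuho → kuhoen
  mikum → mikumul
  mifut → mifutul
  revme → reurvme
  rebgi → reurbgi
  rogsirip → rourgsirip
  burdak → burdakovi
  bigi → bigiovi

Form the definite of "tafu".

tafuen

tutbap and rogsirip both end in -p yet inflect differently (tutbapen, rourgsirip), so the final letter is not what conditions the rule; the first letter is.
"tafu" begins with t-. The stems beginning with t- (tovur → tovuren, tutbap → tutbapen) add -en.
So tafu → tafuen.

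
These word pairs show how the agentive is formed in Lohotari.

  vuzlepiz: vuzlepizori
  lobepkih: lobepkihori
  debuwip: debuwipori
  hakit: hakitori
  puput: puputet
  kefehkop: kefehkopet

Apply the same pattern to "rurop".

ruropet

hakit and puput both end in -t yet inflect differently (hakitori, puputet), so the final letter is not what conditions the rule; the last vowel is.
"rurop" has last vowel 'o'. The one such stem in the data (kefehkop → kefehkopet) adds -et, so the same rule applies.
The other pattern: stems whose last vowel is 'i' add -ori.
So rurop → ruropet.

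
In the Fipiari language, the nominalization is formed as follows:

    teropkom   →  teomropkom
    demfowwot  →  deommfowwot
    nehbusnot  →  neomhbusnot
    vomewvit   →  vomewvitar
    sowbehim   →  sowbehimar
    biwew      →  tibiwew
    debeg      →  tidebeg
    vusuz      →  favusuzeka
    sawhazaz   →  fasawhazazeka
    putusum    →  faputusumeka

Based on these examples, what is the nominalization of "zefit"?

zefitar

demfowwot and vomewvit both end in -t yet inflect differently (deommfowwot, vomewvitar), so the final letter is not what conditions the rule; the last vowel is.
"zefit" has last vowel 'i'. The stems whose last vowel is 'i' (vomewvit → vomewvitar, sowbehim → sowbehimar) add -ar.
So zefit → zefitar.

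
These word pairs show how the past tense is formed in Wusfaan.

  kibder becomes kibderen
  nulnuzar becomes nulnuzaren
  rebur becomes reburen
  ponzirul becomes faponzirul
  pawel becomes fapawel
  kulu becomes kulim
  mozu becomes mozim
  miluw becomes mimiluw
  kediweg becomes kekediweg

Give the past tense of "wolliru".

wollirim

rebur and ponzirul both have last vowel 'u' yet inflect differently (reburen, faponzirul), so the last vowel is not what conditions the rule; the final letter is.
"wolliru" ends in -u. The stems ending in -u (kulu → kulim, mozu → mozim) drop the final letter and add -im.
So wolliru → wollirim.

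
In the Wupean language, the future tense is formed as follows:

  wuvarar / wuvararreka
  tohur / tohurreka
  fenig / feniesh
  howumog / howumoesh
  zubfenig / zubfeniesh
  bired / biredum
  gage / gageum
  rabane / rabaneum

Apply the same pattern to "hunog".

hunoesh

"hunog" ends in -g. The stems ending in -g (fenig → feniesh, howumog → howumoesh, zubfenig → zubfeniesh) drop the final letter and add -esh.
So hunog → hunoesh.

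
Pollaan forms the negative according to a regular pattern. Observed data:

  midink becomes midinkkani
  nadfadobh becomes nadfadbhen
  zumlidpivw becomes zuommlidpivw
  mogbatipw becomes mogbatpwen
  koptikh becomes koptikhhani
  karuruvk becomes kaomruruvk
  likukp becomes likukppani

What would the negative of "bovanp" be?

bovanppani

midink and karuruvk both end in -k yet inflect differently (midinkkani, kaomruruvk), so the final letter is not what conditions the rule; the second-to-last letter is.
"bovanp" has second-to-last letter 'n'. The one such stem in the data (midink → midinkkani) doubles the final consonant and adds -ani (as do koptikh, likukp), so the same rule applies.
So bovanp → bovanppani.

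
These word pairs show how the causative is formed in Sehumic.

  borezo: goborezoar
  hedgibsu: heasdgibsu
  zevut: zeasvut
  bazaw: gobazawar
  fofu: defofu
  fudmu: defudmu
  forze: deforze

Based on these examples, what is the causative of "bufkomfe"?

"bufkomfe" begins with b-. The stems beginning with b- (bazaw → gobazawar, borezo → goborezoar) add go- … -ar around the stem.
The other patterns: stems beginning with h- or z- insert -as- after the first vowel; stems beginning with f- add the prefix de-.
So bufkomfe → gobufkomfear.

gobufkomfear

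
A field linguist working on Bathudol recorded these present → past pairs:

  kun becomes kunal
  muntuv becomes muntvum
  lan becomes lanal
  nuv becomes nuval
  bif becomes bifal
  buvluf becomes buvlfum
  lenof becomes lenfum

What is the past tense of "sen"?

"sen" has 1 vowel. The stems with 1 vowel (kun → kunal, nuv → nuval, lan → lanal) add -al.
So sen → senal.

senal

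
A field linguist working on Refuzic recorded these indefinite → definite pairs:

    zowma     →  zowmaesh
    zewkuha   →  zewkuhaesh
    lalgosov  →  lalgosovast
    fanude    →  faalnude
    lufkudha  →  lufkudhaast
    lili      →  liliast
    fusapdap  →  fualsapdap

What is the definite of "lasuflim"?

lasuflimast

"lasuflim" begins with l-. The stems beginning with l- (lufkudha → lufkudhaast, lili → liliast, lalgosov → lalgosovast) add -ast.
So lasuflim → lasuflimast.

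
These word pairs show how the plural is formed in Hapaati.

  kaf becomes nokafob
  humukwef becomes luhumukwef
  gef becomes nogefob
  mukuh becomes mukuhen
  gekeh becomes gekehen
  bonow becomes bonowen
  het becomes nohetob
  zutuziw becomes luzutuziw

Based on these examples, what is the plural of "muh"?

bonow and zutuziw both end in -w yet inflect differently (bonowen, luzutuziw), so the final letter is not what conditions the rule; the number of vowels is.
"muh" has 1 vowel. The stems with 1 vowel (kaf → nokafob, gef → nogefob, het → nohetob) add no- … -ob around the stem.
The other patterns: stems with 2 vowels add -en; stems with 3 vowels add the prefix lu-.
So muh → nomuhob.

nomuhob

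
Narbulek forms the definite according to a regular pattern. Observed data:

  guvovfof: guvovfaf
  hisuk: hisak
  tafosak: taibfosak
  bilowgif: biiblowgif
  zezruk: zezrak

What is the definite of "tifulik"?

tiibfulik

hisuk and tafosak both end in -k yet inflect differently (hisak, taibfosak), so the final letter is not what conditions the rule; the last vowel is.
"tifulik" has last vowel 'i'. The one such stem in the data (bilowgif → biiblowgif) inserts -ib- after the first vowel (as does tafosak), so the same rule applies.
The other pattern: stems whose last vowel is 'o' or 'u' change the last vowel to 'a'.
So tifulik → tiibfulik.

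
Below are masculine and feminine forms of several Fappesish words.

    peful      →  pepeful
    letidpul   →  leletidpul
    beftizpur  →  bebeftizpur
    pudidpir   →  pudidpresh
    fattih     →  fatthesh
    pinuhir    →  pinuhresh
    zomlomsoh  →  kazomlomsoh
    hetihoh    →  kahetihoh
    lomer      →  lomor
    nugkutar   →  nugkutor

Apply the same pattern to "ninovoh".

beftizpur and pudidpir both end in -r yet inflect differently (bebeftizpur, pudidpresh), so the final letter is not what conditions the rule; the last vowel is.
"ninovoh" has last vowel 'o'. The stems whose last vowel is 'o' (zomlomsoh → kazomlomsoh, hetihoh → kahetihoh) add the prefix ka-.
The other patterns: stems whose last vowel is 'u' repeat the first consonant+vowel as a prefix; stems whose last vowel is 'i' delete the last vowel and add -esh; stems whose last vowel is 'a' or 'e' change the last vowel to 'o'.
So ninovoh → kaninovoh.

kaninovoh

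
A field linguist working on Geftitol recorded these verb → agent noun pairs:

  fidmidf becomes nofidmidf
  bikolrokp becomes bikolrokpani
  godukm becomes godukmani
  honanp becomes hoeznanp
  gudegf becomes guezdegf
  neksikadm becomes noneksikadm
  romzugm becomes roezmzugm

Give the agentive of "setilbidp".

nosetilbidp

godukm and neksikadm both end in -m yet inflect differently (godukmani, noneksikadm), so the final letter is not what conditions the rule; the second-to-last letter is.
"setilbidp" has second-to-last letter 'd'. The stems whose second-to-last letter is 'd' (fidmidf → nofidmidf, neksikadm → noneksikadm) add the prefix no-.
So setilbidp → nosetilbidp.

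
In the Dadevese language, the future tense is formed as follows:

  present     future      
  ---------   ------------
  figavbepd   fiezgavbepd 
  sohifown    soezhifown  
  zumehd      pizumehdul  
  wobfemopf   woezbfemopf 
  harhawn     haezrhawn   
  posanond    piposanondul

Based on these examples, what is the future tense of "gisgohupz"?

"gisgohupz" has second-to-last letter 'p'. The stems whose second-to-last letter is 'p' (figavbepd → fiezgavbepd, wobfemopf → woezbfemopf) insert -ez- after the first vowel.
So gisgohupz → giezsgohupz.

giezsgohupz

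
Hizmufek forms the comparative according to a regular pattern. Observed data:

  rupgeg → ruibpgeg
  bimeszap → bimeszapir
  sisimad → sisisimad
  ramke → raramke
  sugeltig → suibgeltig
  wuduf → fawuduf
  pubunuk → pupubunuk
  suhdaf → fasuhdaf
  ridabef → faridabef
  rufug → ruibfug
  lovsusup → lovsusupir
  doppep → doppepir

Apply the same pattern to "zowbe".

zozowbe

doppep and rupgeg both have last vowel 'e' yet inflect differently (doppepir, ruibpgeg), so the last vowel is not what conditions the rule; the final letter is.
"zowbe" ends in -e. The one such stem in the data (ramke → raramke) repeats the first consonant+vowel as a prefix (as do pubunuk, sisimad), so the same rule applies.
So zowbe → zozowbe.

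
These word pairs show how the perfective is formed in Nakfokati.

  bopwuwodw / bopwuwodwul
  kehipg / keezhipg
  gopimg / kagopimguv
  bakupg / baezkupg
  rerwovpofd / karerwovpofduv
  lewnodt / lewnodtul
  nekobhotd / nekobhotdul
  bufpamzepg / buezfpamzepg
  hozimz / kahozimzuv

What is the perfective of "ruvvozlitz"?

bakupg and gopimg both end in -g yet inflect differently (baezkupg, kagopimguv), so the final letter is not what conditions the rule; the second-to-last letter is.
"ruvvozlitz" has second-to-last letter 't'. The one such stem in the data (nekobhotd → nekobhotdul) adds -ul, so the same rule applies.
The other patterns: stems whose second-to-last letter is 'p' insert -ez- after the first vowel; stems whose second-to-last letter is 'f' or 'm' add ka- … -uv around the stem.
So ruvvozlitz → ruvvozlitzul.

ruvvozlitzul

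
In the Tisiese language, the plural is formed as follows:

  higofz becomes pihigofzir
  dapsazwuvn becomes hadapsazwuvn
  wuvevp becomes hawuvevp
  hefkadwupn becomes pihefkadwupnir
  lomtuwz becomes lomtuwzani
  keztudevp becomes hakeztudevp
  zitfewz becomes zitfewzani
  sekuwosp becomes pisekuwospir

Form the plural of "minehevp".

haminehevp

lomtuwz and higofz both end in -z yet inflect differently (lomtuwzani, pihigofzir), so the final letter is not what conditions the rule; the second-to-last letter is.
"minehevp" has second-to-last letter 'v'. The stems whose second-to-last letter is 'v' (dapsazwuvn → hadapsazwuvn, wuvevp → hawuvevp, keztudevp → hakeztudevp) add the prefix ha-.
So minehevp → haminehevp.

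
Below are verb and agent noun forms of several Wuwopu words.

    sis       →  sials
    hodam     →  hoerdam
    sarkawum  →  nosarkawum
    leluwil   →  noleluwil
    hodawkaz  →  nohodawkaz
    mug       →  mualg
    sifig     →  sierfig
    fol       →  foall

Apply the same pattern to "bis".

bials

mug and sifig both end in -g yet inflect differently (mualg, sierfig), so the final letter is not what conditions the rule; the number of vowels is.
"bis" has 1 vowel. The stems with 1 vowel (fol → foall, sis → sials, mug → mualg) insert -al- after the first vowel.
So bis → bials.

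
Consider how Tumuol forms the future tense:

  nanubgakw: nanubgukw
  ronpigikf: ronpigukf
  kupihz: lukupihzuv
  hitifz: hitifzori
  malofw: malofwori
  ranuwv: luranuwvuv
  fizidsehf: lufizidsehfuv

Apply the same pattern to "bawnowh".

malofw and nanubgakw both end in -w yet inflect differently (malofwori, nanubgukw), so the final letter is not what conditions the rule; the second-to-last letter is.
"bawnowh" has second-to-last letter 'w'. The one such stem in the data (ranuwv → luranuwvuv) adds lu- … -uv around the stem, so the same rule applies.
The other patterns: stems whose second-to-last letter is 'f' add -ori; stems whose second-to-last letter is 'k' change the last vowel to 'u'.
So bawnowh → lubawnowhuv.

lubawnowhuv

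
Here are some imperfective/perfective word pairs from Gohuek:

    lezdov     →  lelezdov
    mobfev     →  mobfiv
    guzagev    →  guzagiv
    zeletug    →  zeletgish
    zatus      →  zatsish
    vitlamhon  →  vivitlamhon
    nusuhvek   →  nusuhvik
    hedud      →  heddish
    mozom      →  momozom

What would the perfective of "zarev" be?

zariv

mobfev and lezdov both end in -v yet inflect differently (mobfiv, lelezdov), so the final letter is not what conditions the rule; the last vowel is.
"zarev" has last vowel 'e'. The stems whose last vowel is 'e' (mobfev → mobfiv, guzagev → guzagiv, nusuhvek → nusuhvik) change the last vowel to 'i'.
So zarev → zariv.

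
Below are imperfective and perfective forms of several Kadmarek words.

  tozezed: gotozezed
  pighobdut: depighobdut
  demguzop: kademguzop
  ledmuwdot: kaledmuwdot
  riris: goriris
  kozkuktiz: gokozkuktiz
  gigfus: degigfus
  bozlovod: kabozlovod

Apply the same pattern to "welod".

ledmuwdot and pighobdut both end in -t yet inflect differently (kaledmuwdot, depighobdut), so the final letter is not what conditions the rule; the last vowel is.
"welod" has last vowel 'o'. The stems whose last vowel is 'o' (demguzop → kademguzop, ledmuwdot → kaledmuwdot, bozlovod → kabozlovod) add the prefix ka-.
So welod → kawelod.

kawelod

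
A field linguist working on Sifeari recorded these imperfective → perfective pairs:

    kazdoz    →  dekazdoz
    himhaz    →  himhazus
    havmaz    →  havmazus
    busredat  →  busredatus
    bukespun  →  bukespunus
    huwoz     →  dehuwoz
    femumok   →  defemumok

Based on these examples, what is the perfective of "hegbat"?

huwoz and himhaz both end in -z yet inflect differently (dehuwoz, himhazus), so the final letter is not what conditions the rule; the last vowel is.
"hegbat" has last vowel 'a'. The stems whose last vowel is 'a' (himhaz → himhazus, havmaz → havmazus, busredat → busredatus) add -us.
The other pattern: stems whose last vowel is 'o' add the prefix de-.
So hegbat → hegbatus.

hegbatus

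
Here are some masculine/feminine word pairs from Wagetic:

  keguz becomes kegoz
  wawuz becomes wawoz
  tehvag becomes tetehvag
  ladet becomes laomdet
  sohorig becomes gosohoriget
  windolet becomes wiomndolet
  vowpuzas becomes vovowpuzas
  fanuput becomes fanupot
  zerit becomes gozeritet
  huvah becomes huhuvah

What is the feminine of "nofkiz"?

tehvag and sohorig both end in -g yet inflect differently (tetehvag, gosohoriget), so the final letter is not what conditions the rule; the last vowel is.
"nofkiz" has last vowel 'i'. The stems whose last vowel is 'i' (sohorig → gosohoriget, zerit → gozeritet) add go- … -et around the stem.
So nofkiz → gonofkizet.

gonofkizet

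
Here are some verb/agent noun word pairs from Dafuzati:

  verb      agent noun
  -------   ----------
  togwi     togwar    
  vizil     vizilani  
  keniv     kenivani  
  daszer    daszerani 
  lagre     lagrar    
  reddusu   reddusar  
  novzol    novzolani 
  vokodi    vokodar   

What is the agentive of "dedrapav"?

vokodi and keniv both have last vowel 'i' yet inflect differently (vokodar, kenivani), so the last vowel is not what conditions the rule; whether the stem ends in a vowel or a consonant is.
"dedrapav" ends in a consonant. The stems ending in a consonant (keniv → kenivani, daszer → daszerani, novzol → novzolani) add -ani.
So dedrapav → dedrapavani.

dedrapavani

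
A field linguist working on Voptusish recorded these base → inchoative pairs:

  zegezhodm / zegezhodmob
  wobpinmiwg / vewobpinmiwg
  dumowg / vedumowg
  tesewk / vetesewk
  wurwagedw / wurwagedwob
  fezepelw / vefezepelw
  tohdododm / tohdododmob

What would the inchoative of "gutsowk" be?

"gutsowk" has second-to-last letter 'w'. The stems whose second-to-last letter is 'w' (dumowg → vedumowg, tesewk → vetesewk, wobpinmiwg → vewobpinmiwg) add the prefix ve-.
So gutsowk → vegutsowk.

vegutsowk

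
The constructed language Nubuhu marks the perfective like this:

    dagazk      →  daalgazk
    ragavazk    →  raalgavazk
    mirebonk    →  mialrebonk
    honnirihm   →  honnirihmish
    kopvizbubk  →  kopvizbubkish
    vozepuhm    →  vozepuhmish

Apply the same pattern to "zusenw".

zualsenw

"zusenw" has second-to-last letter 'n'. The one such stem in the data (mirebonk → mialrebonk) inserts -al- after the first vowel (as do dagazk, ragavazk), so the same rule applies.
So zusenw → zualsenw.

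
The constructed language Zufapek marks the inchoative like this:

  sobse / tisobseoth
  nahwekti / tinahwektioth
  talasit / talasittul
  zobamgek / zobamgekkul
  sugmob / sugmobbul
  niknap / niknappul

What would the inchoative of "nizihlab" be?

nizihlabbul

"nizihlab" ends in a consonant. The stems ending in a consonant (talasit → talasittul, zobamgek → zobamgekkul, sugmob → sugmobbul) double the final consonant and add -ul.
The other pattern: stems ending in a vowel add ti- … -oth around the stem.
So nizihlab → nizihlabbul.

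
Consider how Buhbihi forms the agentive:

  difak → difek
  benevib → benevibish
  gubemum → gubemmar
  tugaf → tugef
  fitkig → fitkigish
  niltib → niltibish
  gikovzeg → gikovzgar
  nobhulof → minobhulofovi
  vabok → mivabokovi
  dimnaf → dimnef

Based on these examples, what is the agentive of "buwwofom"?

"buwwofom" has last vowel 'o'. The stems whose last vowel is 'o' (vabok → mivabokovi, nobhulof → minobhulofovi) add mi- … -ovi around the stem.
So buwwofom → mibuwwofomovi.

mibuwwofomovi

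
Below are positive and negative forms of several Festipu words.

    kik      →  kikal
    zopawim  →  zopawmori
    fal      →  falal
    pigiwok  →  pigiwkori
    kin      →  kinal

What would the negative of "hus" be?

kik and pigiwok both end in -k yet inflect differently (kikal, pigiwkori), so the final letter is not what conditions the rule; the number of vowels is.
"hus" has 1 vowel. The stems with 1 vowel (kik → kikal, fal → falal, kin → kinal) add -al.
So hus → husal.

husal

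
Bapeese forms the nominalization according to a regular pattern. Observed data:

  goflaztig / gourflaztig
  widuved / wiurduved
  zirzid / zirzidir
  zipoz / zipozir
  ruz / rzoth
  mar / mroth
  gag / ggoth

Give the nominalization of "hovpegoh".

hourvpegoh

ruz and zipoz both end in -z yet inflect differently (rzoth, zipozir), so the final letter is not what conditions the rule; the number of vowels is.
"hovpegoh" has 3 vowels. The stems with 3 vowels (goflaztig → gourflaztig, widuved → wiurduved) insert -ur- after the first vowel.
So hovpegoh → hourvpegoh.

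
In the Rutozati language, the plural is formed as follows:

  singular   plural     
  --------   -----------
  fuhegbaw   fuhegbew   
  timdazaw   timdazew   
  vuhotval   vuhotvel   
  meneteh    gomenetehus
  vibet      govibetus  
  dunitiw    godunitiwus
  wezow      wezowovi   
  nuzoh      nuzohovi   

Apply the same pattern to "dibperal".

dibperel

"dibperal" has last vowel 'a'. The stems whose last vowel is 'a' (fuhegbaw → fuhegbew, timdazaw → timdazew, vuhotval → vuhotvel) change the last vowel to 'e'.
So dibperal → dibperel.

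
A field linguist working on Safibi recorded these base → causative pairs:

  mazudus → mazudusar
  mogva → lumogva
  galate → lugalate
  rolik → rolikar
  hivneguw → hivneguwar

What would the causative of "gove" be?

lugove

mogva and mazudus both begin with m- yet inflect differently (lumogva, mazudusar), so the first letter is not what conditions the rule; whether the stem ends in a vowel or a consonant is.
"gove" ends in a vowel. The stems ending in a vowel (galate → lugalate, mogva → lumogva) add the prefix lu-.
The other pattern: stems ending in a consonant add -ar.
So gove → lugove.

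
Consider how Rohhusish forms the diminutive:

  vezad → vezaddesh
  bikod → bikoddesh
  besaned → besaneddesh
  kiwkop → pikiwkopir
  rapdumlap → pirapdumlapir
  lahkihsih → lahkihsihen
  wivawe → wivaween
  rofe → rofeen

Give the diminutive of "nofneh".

nofnehen

"nofneh" ends in -h. The one such stem in the data (lahkihsih → lahkihsihen) adds -en, so the same rule applies.
The other patterns: stems ending in -d double the final consonant and add -esh; stems ending in -p add pi- … -ir around the stem.
So nofneh → nofnehen.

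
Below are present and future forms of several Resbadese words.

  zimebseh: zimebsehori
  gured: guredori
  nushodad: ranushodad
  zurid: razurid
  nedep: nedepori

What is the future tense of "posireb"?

"posireb" has last vowel 'e'. The stems whose last vowel is 'e' (nedep → nedepori, zimebseh → zimebsehori, gured → guredori) add -ori.
So posireb → posirebori.

posirebori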